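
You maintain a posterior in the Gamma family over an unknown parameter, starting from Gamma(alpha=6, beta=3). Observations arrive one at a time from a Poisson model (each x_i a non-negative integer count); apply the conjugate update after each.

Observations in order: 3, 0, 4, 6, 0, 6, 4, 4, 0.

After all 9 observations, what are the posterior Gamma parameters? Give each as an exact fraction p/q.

alpha=33, beta=12

obs 1: x=3 → posterior Gamma(9, 4)
obs 2: x=0 → posterior Gamma(9, 5)
obs 3: x=4 → posterior Gamma(13, 6)
obs 4: x=6 → posterior Gamma(19, 7)
obs 5: x=0 → posterior Gamma(19, 8)
obs 6: x=6 → posterior Gamma(25, 9)
obs 7: x=4 → posterior Gamma(29, 10)
obs 8: x=4 → posterior Gamma(33, 11)
obs 9: x=0 → posterior Gamma(33, 12)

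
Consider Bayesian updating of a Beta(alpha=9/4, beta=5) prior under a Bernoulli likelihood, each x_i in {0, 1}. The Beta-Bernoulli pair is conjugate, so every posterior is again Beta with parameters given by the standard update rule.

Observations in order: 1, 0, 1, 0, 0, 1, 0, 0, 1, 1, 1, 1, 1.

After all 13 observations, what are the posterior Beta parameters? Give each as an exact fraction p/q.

obs 1: x=1 → posterior Beta(13/4, 5)
obs 2: x=0 → posterior Beta(13/4, 6)
obs 3: x=1 → posterior Beta(17/4, 6)
obs 4: x=0 → posterior Beta(17/4, 7)
obs 5: x=0 → posterior Beta(17/4, 8)
obs 6: x=1 → posterior Beta(21/4, 8)
obs 7: x=0 → posterior Beta(21/4, 9)
obs 8: x=0 → posterior Beta(21/4, 10)
obs 9: x=1 → posterior Beta(25/4, 10)
obs 10: x=1 → posterior Beta(29/4, 10)
obs 11: x=1 → posterior Beta(33/4, 10)
obs 12: x=1 → posterior Beta(37/4, 10)
obs 13: x=1 → posterior Beta(41/4, 10)

alpha=41/4, beta=10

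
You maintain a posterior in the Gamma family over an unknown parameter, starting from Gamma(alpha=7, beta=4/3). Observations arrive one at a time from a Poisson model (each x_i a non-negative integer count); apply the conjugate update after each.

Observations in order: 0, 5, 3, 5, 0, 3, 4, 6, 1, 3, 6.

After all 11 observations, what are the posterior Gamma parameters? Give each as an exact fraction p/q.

alpha=43, beta=37/3

obs 1: x=0 → posterior Gamma(7, 7/3)
obs 2: x=5 → posterior Gamma(12, 10/3)
obs 3: x=3 → posterior Gamma(15, 13/3)
obs 4: x=5 → posterior Gamma(20, 16/3)
obs 5: x=0 → posterior Gamma(20, 19/3)
obs 6: x=3 → posterior Gamma(23, 22/3)
obs 7: x=4 → posterior Gamma(27, 25/3)
obs 8: x=6 → posterior Gamma(33, 28/3)
obs 9: x=1 → posterior Gamma(34, 31/3)
obs 10: x=3 → posterior Gamma(37, 34/3)
obs 11: x=6 → posterior Gamma(43, 37/3)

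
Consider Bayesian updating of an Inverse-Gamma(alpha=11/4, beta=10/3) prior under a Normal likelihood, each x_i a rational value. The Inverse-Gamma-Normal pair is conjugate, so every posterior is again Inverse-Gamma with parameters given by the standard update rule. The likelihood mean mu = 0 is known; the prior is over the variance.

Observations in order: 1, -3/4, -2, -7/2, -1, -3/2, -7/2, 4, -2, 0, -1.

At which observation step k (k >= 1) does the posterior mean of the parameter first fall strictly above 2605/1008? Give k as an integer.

k = 4

obs 1: x=1 → posterior Inverse-Gamma(13/4, 23/6)
obs 2: x=-3/4 → posterior Inverse-Gamma(15/4, 395/96)
obs 3: x=-2 → posterior Inverse-Gamma(17/4, 587/96)
obs 4: x=-7/2 → posterior Inverse-Gamma(19/4, 1175/96)
obs 5: x=-1 → posterior Inverse-Gamma(21/4, 1223/96)
obs 6: x=-3/2 → posterior Inverse-Gamma(23/4, 1331/96)
obs 7: x=-7/2 → posterior Inverse-Gamma(25/4, 1919/96)
obs 8: x=4 → posterior Inverse-Gamma(27/4, 2687/96)
obs 9: x=-2 → posterior Inverse-Gamma(29/4, 2879/96)
obs 10: x=0 → posterior Inverse-Gamma(31/4, 2879/96)
obs 11: x=-1 → posterior Inverse-Gamma(33/4, 2927/96)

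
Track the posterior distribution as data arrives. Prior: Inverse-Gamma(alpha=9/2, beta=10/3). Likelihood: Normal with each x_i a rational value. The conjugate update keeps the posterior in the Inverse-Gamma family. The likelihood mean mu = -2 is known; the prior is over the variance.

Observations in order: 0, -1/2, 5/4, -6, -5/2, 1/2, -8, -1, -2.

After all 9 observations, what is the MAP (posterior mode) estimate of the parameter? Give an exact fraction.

obs 1: x=0 → posterior Inverse-Gamma(5, 16/3)
obs 2: x=-1/2 → posterior Inverse-Gamma(11/2, 155/24)
obs 3: x=5/4 → posterior Inverse-Gamma(6, 1127/96)
obs 4: x=-6 → posterior Inverse-Gamma(13/2, 1895/96)
obs 5: x=-5/2 → posterior Inverse-Gamma(7, 1907/96)
obs 6: x=1/2 → posterior Inverse-Gamma(15/2, 2207/96)
obs 7: x=-8 → posterior Inverse-Gamma(8, 3935/96)
obs 8: x=-1 → posterior Inverse-Gamma(17/2, 3983/96)
obs 9: x=-2 → posterior Inverse-Gamma(9, 3983/96)

3983/960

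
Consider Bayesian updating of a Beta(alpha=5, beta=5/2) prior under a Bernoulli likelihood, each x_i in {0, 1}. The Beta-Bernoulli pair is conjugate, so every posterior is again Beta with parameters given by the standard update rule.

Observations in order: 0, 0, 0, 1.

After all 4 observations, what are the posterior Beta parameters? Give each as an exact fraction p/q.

obs 1: x=0 → posterior Beta(5, 7/2)
obs 2: x=0 → posterior Beta(5, 9/2)
obs 3: x=0 → posterior Beta(5, 11/2)
obs 4: x=1 → posterior Beta(6, 11/2)

alpha=6, beta=11/2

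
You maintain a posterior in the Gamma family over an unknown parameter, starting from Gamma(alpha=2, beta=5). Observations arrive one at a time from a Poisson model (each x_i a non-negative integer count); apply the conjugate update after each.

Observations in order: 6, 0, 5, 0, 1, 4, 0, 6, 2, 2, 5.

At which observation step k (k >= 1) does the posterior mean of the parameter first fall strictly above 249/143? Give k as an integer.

k = 8

obs 1: x=6 → posterior Gamma(8, 6)
obs 2: x=0 → posterior Gamma(8, 7)
obs 3: x=5 → posterior Gamma(13, 8)
obs 4: x=0 → posterior Gamma(13, 9)
obs 5: x=1 → posterior Gamma(14, 10)
obs 6: x=4 → posterior Gamma(18, 11)
obs 7: x=0 → posterior Gamma(18, 12)
obs 8: x=6 → posterior Gamma(24, 13)
obs 9: x=2 → posterior Gamma(26, 14)
obs 10: x=2 → posterior Gamma(28, 15)
obs 11: x=5 → posterior Gamma(33, 16)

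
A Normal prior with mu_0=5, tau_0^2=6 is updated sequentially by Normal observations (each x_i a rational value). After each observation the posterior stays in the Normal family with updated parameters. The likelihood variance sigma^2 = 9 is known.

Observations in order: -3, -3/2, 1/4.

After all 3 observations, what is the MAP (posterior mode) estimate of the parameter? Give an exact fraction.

obs 1: x=-3 → posterior Normal(9/5, 18/5)
obs 2: x=-3/2 → posterior Normal(6/7, 18/7)
obs 3: x=1/4 → posterior Normal(13/18, 2)

13/18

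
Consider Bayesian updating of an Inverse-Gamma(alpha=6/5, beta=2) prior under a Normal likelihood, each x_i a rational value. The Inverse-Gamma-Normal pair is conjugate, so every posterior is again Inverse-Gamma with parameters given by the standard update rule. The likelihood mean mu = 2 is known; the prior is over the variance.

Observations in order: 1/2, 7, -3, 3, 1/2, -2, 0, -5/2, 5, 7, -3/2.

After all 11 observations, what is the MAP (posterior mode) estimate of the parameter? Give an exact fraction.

730/77

obs 1: x=1/2 → posterior Inverse-Gamma(17/10, 25/8)
obs 2: x=7 → posterior Inverse-Gamma(11/5, 125/8)
obs 3: x=-3 → posterior Inverse-Gamma(27/10, 225/8)
obs 4: x=3 → posterior Inverse-Gamma(16/5, 229/8)
obs 5: x=1/2 → posterior Inverse-Gamma(37/10, 119/4)
obs 6: x=-2 → posterior Inverse-Gamma(21/5, 151/4)
obs 7: x=0 → posterior Inverse-Gamma(47/10, 159/4)
obs 8: x=-5/2 → posterior Inverse-Gamma(26/5, 399/8)
obs 9: x=5 → posterior Inverse-Gamma(57/10, 435/8)
obs 10: x=7 → posterior Inverse-Gamma(31/5, 535/8)
obs 11: x=-3/2 → posterior Inverse-Gamma(67/10, 73)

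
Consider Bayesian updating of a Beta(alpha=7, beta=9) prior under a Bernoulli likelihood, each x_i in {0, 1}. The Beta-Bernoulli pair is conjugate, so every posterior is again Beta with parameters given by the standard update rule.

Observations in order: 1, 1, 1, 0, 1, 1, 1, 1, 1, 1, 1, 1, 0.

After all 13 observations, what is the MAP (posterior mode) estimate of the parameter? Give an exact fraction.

obs 1: x=1 → posterior Beta(8, 9)
obs 2: x=1 → posterior Beta(9, 9)
obs 3: x=1 → posterior Beta(10, 9)
obs 4: x=0 → posterior Beta(10, 10)
obs 5: x=1 → posterior Beta(11, 10)
obs 6: x=1 → posterior Beta(12, 10)
obs 7: x=1 → posterior Beta(13, 10)
obs 8: x=1 → posterior Beta(14, 10)
obs 9: x=1 → posterior Beta(15, 10)
obs 10: x=1 → posterior Beta(16, 10)
obs 11: x=1 → posterior Beta(17, 10)
obs 12: x=1 → posterior Beta(18, 10)
obs 13: x=0 → posterior Beta(18, 11)

17/27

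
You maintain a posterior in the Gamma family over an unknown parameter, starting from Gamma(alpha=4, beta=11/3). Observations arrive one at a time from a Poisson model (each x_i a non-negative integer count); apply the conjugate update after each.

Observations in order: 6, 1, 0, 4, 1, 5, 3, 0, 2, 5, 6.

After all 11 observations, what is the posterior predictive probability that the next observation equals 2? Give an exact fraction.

40639360421956054231236583935880527929507275215838922298598883328/162860760888326175933842030791579027534767171370296750224384264783

obs 1: x=6 → posterior Gamma(10, 14/3)
obs 2: x=1 → posterior Gamma(11, 17/3)
obs 3: x=0 → posterior Gamma(11, 20/3)
obs 4: x=4 → posterior Gamma(15, 23/3)
obs 5: x=1 → posterior Gamma(16, 26/3)
obs 6: x=5 → posterior Gamma(21, 29/3)
obs 7: x=3 → posterior Gamma(24, 32/3)
obs 8: x=0 → posterior Gamma(24, 35/3)
obs 9: x=2 → posterior Gamma(26, 38/3)
obs 10: x=5 → posterior Gamma(31, 41/3)
obs 11: x=6 → posterior Gamma(37, 44/3)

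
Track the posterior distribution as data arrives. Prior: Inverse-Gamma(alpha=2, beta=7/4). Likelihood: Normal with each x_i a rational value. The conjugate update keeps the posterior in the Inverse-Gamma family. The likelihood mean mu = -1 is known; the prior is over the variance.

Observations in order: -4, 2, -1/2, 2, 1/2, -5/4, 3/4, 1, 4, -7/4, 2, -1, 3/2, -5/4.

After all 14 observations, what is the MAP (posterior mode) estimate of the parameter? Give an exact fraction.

81/20

obs 1: x=-4 → posterior Inverse-Gamma(5/2, 25/4)
obs 2: x=2 → posterior Inverse-Gamma(3, 43/4)
obs 3: x=-1/2 → posterior Inverse-Gamma(7/2, 87/8)
obs 4: x=2 → posterior Inverse-Gamma(4, 123/8)
obs 5: x=1/2 → posterior Inverse-Gamma(9/2, 33/2)
obs 6: x=-5/4 → posterior Inverse-Gamma(5, 529/32)
obs 7: x=3/4 → posterior Inverse-Gamma(11/2, 289/16)
obs 8: x=1 → posterior Inverse-Gamma(6, 321/16)
obs 9: x=4 → posterior Inverse-Gamma(13/2, 521/16)
obs 10: x=-7/4 → posterior Inverse-Gamma(7, 1051/32)
obs 11: x=2 → posterior Inverse-Gamma(15/2, 1195/32)
obs 12: x=-1 → posterior Inverse-Gamma(8, 1195/32)
obs 13: x=3/2 → posterior Inverse-Gamma(17/2, 1295/32)
obs 14: x=-5/4 → posterior Inverse-Gamma(9, 81/2)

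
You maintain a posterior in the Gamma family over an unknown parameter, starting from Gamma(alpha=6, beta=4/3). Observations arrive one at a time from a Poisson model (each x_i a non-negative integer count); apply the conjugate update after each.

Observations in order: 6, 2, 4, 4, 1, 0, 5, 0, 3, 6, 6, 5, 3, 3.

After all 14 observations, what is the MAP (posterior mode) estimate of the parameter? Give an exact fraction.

obs 1: x=6 → posterior Gamma(12, 7/3)
obs 2: x=2 → posterior Gamma(14, 10/3)
obs 3: x=4 → posterior Gamma(18, 13/3)
obs 4: x=4 → posterior Gamma(22, 16/3)
obs 5: x=1 → posterior Gamma(23, 19/3)
obs 6: x=0 → posterior Gamma(23, 22/3)
obs 7: x=5 → posterior Gamma(28, 25/3)
obs 8: x=0 → posterior Gamma(28, 28/3)
obs 9: x=3 → posterior Gamma(31, 31/3)
obs 10: x=6 → posterior Gamma(37, 34/3)
obs 11: x=6 → posterior Gamma(43, 37/3)
obs 12: x=5 → posterior Gamma(48, 40/3)
obs 13: x=3 → posterior Gamma(51, 43/3)
obs 14: x=3 → posterior Gamma(54, 46/3)

159/46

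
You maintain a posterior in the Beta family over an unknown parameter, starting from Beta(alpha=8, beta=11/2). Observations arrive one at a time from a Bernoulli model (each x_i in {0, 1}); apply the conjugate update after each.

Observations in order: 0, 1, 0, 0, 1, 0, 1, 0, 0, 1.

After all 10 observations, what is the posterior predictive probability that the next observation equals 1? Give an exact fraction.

24/47

obs 1: x=0 → posterior Beta(8, 13/2)
obs 2: x=1 → posterior Beta(9, 13/2)
obs 3: x=0 → posterior Beta(9, 15/2)
obs 4: x=0 → posterior Beta(9, 17/2)
obs 5: x=1 → posterior Beta(10, 17/2)
obs 6: x=0 → posterior Beta(10, 19/2)
obs 7: x=1 → posterior Beta(11, 19/2)
obs 8: x=0 → posterior Beta(11, 21/2)
obs 9: x=0 → posterior Beta(11, 23/2)
obs 10: x=1 → posterior Beta(12, 23/2)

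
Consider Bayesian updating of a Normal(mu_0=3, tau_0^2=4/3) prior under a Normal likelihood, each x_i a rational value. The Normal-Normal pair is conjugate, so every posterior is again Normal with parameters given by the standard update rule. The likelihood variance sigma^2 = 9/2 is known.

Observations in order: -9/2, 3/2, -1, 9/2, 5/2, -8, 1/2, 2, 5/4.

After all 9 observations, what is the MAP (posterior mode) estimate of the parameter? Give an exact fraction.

obs 1: x=-9/2 → posterior Normal(9/7, 36/35)
obs 2: x=3/2 → posterior Normal(57/43, 36/43)
obs 3: x=-1 → posterior Normal(49/51, 12/17)
obs 4: x=9/2 → posterior Normal(85/59, 36/59)
obs 5: x=5/2 → posterior Normal(105/67, 36/67)
obs 6: x=-8 → posterior Normal(41/75, 12/25)
obs 7: x=1/2 → posterior Normal(45/83, 36/83)
obs 8: x=2 → posterior Normal(61/91, 36/91)
obs 9: x=5/4 → posterior Normal(71/99, 4/11)

71/99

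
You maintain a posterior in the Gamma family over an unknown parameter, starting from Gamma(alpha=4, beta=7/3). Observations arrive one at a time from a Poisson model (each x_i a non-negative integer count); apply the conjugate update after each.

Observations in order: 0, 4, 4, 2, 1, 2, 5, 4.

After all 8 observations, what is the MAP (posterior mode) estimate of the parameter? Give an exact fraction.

75/31

obs 1: x=0 → posterior Gamma(4, 10/3)
obs 2: x=4 → posterior Gamma(8, 13/3)
obs 3: x=4 → posterior Gamma(12, 16/3)
obs 4: x=2 → posterior Gamma(14, 19/3)
obs 5: x=1 → posterior Gamma(15, 22/3)
obs 6: x=2 → posterior Gamma(17, 25/3)
obs 7: x=5 → posterior Gamma(22, 28/3)
obs 8: x=4 → posterior Gamma(26, 31/3)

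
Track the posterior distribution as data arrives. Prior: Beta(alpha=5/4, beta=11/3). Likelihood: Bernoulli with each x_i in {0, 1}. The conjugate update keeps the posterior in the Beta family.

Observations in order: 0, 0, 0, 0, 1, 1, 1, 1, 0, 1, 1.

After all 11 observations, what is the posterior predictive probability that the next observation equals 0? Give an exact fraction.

obs 1: x=0 → posterior Beta(5/4, 14/3)
obs 2: x=0 → posterior Beta(5/4, 17/3)
obs 3: x=0 → posterior Beta(5/4, 20/3)
obs 4: x=0 → posterior Beta(5/4, 23/3)
obs 5: x=1 → posterior Beta(9/4, 23/3)
obs 6: x=1 → posterior Beta(13/4, 23/3)
obs 7: x=1 → posterior Beta(17/4, 23/3)
obs 8: x=1 → posterior Beta(21/4, 23/3)
obs 9: x=0 → posterior Beta(21/4, 26/3)
obs 10: x=1 → posterior Beta(25/4, 26/3)
obs 11: x=1 → posterior Beta(29/4, 26/3)

104/191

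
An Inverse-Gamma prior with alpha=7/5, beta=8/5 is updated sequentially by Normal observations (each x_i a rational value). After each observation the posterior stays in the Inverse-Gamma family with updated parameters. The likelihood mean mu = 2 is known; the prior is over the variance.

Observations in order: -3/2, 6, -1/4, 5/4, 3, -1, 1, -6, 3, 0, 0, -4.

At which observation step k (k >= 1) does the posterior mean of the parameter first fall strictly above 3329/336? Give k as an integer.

obs 1: x=-3/2 → posterior Inverse-Gamma(19/10, 309/40)
obs 2: x=6 → posterior Inverse-Gamma(12/5, 629/40)
obs 3: x=-1/4 → posterior Inverse-Gamma(29/10, 2921/160)
obs 4: x=5/4 → posterior Inverse-Gamma(17/5, 1483/80)
obs 5: x=3 → posterior Inverse-Gamma(39/10, 1523/80)
obs 6: x=-1 → posterior Inverse-Gamma(22/5, 1883/80)
obs 7: x=1 → posterior Inverse-Gamma(49/10, 1923/80)
obs 8: x=-6 → posterior Inverse-Gamma(27/5, 4483/80)
obs 9: x=3 → posterior Inverse-Gamma(59/10, 4523/80)
obs 10: x=0 → posterior Inverse-Gamma(32/5, 4683/80)
obs 11: x=0 → posterior Inverse-Gamma(69/10, 4843/80)
obs 12: x=-4 → posterior Inverse-Gamma(37/5, 6283/80)

k = 2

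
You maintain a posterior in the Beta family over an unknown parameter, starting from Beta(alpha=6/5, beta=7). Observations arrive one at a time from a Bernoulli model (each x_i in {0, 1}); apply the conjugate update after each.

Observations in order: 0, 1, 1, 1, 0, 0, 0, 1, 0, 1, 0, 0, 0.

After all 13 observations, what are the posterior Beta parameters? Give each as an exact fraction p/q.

obs 1: x=0 → posterior Beta(6/5, 8)
obs 2: x=1 → posterior Beta(11/5, 8)
obs 3: x=1 → posterior Beta(16/5, 8)
obs 4: x=1 → posterior Beta(21/5, 8)
obs 5: x=0 → posterior Beta(21/5, 9)
obs 6: x=0 → posterior Beta(21/5, 10)
obs 7: x=0 → posterior Beta(21/5, 11)
obs 8: x=1 → posterior Beta(26/5, 11)
obs 9: x=0 → posterior Beta(26/5, 12)
obs 10: x=1 → posterior Beta(31/5, 12)
obs 11: x=0 → posterior Beta(31/5, 13)
obs 12: x=0 → posterior Beta(31/5, 14)
obs 13: x=0 → posterior Beta(31/5, 15)

alpha=31/5, beta=15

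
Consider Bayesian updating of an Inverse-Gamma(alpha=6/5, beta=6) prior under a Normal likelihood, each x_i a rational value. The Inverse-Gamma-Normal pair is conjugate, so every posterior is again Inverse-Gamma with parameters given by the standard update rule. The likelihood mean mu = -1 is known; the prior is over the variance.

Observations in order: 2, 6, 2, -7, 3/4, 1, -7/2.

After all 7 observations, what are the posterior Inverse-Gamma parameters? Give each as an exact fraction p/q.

alpha=47/10, beta=2053/32

obs 1: x=2 → posterior Inverse-Gamma(17/10, 21/2)
obs 2: x=6 → posterior Inverse-Gamma(11/5, 35)
obs 3: x=2 → posterior Inverse-Gamma(27/10, 79/2)
obs 4: x=-7 → posterior Inverse-Gamma(16/5, 115/2)
obs 5: x=3/4 → posterior Inverse-Gamma(37/10, 1889/32)
obs 6: x=1 → posterior Inverse-Gamma(21/5, 1953/32)
obs 7: x=-7/2 → posterior Inverse-Gamma(47/10, 2053/32)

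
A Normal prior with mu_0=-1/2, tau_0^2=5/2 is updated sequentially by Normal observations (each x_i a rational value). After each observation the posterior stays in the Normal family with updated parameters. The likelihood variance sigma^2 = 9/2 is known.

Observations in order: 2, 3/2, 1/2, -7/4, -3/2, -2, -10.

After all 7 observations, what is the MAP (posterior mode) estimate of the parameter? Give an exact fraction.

obs 1: x=2 → posterior Normal(11/28, 45/28)
obs 2: x=3/2 → posterior Normal(13/19, 45/38)
obs 3: x=1/2 → posterior Normal(31/48, 15/16)
obs 4: x=-7/4 → posterior Normal(27/116, 45/58)
obs 5: x=-3/2 → posterior Normal(-3/136, 45/68)
obs 6: x=-2 → posterior Normal(-43/156, 15/26)
obs 7: x=-10 → posterior Normal(-243/176, 45/88)

-243/176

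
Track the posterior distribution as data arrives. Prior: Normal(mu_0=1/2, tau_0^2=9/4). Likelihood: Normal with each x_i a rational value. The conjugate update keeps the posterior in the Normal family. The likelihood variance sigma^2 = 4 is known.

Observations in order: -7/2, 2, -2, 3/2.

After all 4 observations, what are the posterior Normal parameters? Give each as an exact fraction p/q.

mu_0=-5/26, tau_0^2=9/13

obs 1: x=-7/2 → posterior Normal(-47/50, 36/25)
obs 2: x=2 → posterior Normal(-11/68, 18/17)
obs 3: x=-2 → posterior Normal(-47/86, 36/43)
obs 4: x=3/2 → posterior Normal(-5/26, 9/13)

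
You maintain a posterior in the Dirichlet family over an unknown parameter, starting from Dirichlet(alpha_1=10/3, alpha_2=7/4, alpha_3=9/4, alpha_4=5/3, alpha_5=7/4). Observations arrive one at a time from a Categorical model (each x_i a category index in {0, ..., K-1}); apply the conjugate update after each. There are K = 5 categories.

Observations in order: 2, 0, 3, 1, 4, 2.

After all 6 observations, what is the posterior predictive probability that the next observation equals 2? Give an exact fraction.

17/67

obs 1: x=2 → posterior Dirichlet(10/3, 7/4, 13/4, 5/3, 7/4)
obs 2: x=0 → posterior Dirichlet(13/3, 7/4, 13/4, 5/3, 7/4)
obs 3: x=3 → posterior Dirichlet(13/3, 7/4, 13/4, 8/3, 7/4)
obs 4: x=1 → posterior Dirichlet(13/3, 11/4, 13/4, 8/3, 7/4)
obs 5: x=4 → posterior Dirichlet(13/3, 11/4, 13/4, 8/3, 11/4)
obs 6: x=2 → posterior Dirichlet(13/3, 11/4, 17/4, 8/3, 11/4)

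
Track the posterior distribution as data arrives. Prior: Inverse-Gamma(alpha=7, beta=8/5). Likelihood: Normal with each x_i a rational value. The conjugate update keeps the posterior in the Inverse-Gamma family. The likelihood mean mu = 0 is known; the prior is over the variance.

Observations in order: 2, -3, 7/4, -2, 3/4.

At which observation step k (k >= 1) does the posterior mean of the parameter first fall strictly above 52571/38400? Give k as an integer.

obs 1: x=2 → posterior Inverse-Gamma(15/2, 18/5)
obs 2: x=-3 → posterior Inverse-Gamma(8, 81/10)
obs 3: x=7/4 → posterior Inverse-Gamma(17/2, 1541/160)
obs 4: x=-2 → posterior Inverse-Gamma(9, 1861/160)
obs 5: x=3/4 → posterior Inverse-Gamma(19/2, 953/80)

k = 4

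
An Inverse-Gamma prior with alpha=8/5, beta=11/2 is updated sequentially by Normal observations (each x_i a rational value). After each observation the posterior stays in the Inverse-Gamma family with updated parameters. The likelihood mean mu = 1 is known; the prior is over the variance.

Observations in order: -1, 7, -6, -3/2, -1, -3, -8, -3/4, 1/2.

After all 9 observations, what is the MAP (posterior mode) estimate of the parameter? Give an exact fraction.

obs 1: x=-1 → posterior Inverse-Gamma(21/10, 15/2)
obs 2: x=7 → posterior Inverse-Gamma(13/5, 51/2)
obs 3: x=-6 → posterior Inverse-Gamma(31/10, 50)
obs 4: x=-3/2 → posterior Inverse-Gamma(18/5, 425/8)
obs 5: x=-1 → posterior Inverse-Gamma(41/10, 441/8)
obs 6: x=-3 → posterior Inverse-Gamma(23/5, 505/8)
obs 7: x=-8 → posterior Inverse-Gamma(51/10, 829/8)
obs 8: x=-3/4 → posterior Inverse-Gamma(28/5, 3365/32)
obs 9: x=1/2 → posterior Inverse-Gamma(61/10, 3369/32)

16845/1136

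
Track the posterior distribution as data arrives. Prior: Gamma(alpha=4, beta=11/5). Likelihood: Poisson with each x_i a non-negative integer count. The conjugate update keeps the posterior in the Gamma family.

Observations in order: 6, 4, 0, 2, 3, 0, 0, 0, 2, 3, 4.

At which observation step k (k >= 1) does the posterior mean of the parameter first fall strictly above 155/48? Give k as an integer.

k = 2

obs 1: x=6 → posterior Gamma(10, 16/5)
obs 2: x=4 → posterior Gamma(14, 21/5)
obs 3: x=0 → posterior Gamma(14, 26/5)
obs 4: x=2 → posterior Gamma(16, 31/5)
obs 5: x=3 → posterior Gamma(19, 36/5)
obs 6: x=0 → posterior Gamma(19, 41/5)
obs 7: x=0 → posterior Gamma(19, 46/5)
obs 8: x=0 → posterior Gamma(19, 51/5)
obs 9: x=2 → posterior Gamma(21, 56/5)
obs 10: x=3 → posterior Gamma(24, 61/5)
obs 11: x=4 → posterior Gamma(28, 66/5)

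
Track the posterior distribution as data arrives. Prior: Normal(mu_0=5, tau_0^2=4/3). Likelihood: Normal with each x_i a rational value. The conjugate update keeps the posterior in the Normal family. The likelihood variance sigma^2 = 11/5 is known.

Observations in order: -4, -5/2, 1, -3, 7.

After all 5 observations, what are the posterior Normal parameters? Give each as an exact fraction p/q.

mu_0=135/133, tau_0^2=44/133

obs 1: x=-4 → posterior Normal(85/53, 44/53)
obs 2: x=-5/2 → posterior Normal(35/73, 44/73)
obs 3: x=1 → posterior Normal(55/93, 44/93)
obs 4: x=-3 → posterior Normal(-5/113, 44/113)
obs 5: x=7 → posterior Normal(135/133, 44/133)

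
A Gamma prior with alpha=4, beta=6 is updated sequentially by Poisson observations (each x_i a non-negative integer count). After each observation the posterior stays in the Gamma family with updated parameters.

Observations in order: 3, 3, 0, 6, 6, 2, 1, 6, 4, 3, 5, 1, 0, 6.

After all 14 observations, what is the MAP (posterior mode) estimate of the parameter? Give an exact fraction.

49/20

obs 1: x=3 → posterior Gamma(7, 7)
obs 2: x=3 → posterior Gamma(10, 8)
obs 3: x=0 → posterior Gamma(10, 9)
obs 4: x=6 → posterior Gamma(16, 10)
obs 5: x=6 → posterior Gamma(22, 11)
obs 6: x=2 → posterior Gamma(24, 12)
obs 7: x=1 → posterior Gamma(25, 13)
obs 8: x=6 → posterior Gamma(31, 14)
obs 9: x=4 → posterior Gamma(35, 15)
obs 10: x=3 → posterior Gamma(38, 16)
obs 11: x=5 → posterior Gamma(43, 17)
obs 12: x=1 → posterior Gamma(44, 18)
obs 13: x=0 → posterior Gamma(44, 19)
obs 14: x=6 → posterior Gamma(50, 20)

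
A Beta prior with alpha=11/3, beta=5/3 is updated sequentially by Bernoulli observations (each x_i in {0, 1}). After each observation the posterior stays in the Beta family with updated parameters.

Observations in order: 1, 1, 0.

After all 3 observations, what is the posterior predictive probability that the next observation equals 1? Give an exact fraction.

obs 1: x=1 → posterior Beta(14/3, 5/3)
obs 2: x=1 → posterior Beta(17/3, 5/3)
obs 3: x=0 → posterior Beta(17/3, 8/3)

17/25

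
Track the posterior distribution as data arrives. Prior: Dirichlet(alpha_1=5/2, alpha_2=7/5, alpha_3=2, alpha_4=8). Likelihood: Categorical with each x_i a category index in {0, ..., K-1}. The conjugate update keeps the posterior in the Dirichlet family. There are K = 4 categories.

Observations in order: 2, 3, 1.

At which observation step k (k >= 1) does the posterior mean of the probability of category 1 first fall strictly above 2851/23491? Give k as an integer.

k = 3

obs 1: x=2 → posterior Dirichlet(5/2, 7/5, 3, 8)
obs 2: x=3 → posterior Dirichlet(5/2, 7/5, 3, 9)
obs 3: x=1 → posterior Dirichlet(5/2, 12/5, 3, 9)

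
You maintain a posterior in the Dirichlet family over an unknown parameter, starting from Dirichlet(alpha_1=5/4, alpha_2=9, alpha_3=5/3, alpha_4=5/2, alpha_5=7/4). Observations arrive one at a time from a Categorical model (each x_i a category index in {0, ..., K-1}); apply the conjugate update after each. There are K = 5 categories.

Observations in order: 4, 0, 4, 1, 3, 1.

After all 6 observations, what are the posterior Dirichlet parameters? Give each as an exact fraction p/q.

alpha_1=9/4, alpha_2=11, alpha_3=5/3, alpha_4=7/2, alpha_5=15/4

obs 1: x=4 → posterior Dirichlet(5/4, 9, 5/3, 5/2, 11/4)
obs 2: x=0 → posterior Dirichlet(9/4, 9, 5/3, 5/2, 11/4)
obs 3: x=4 → posterior Dirichlet(9/4, 9, 5/3, 5/2, 15/4)
obs 4: x=1 → posterior Dirichlet(9/4, 10, 5/3, 5/2, 15/4)
obs 5: x=3 → posterior Dirichlet(9/4, 10, 5/3, 7/2, 15/4)
obs 6: x=1 → posterior Dirichlet(9/4, 11, 5/3, 7/2, 15/4)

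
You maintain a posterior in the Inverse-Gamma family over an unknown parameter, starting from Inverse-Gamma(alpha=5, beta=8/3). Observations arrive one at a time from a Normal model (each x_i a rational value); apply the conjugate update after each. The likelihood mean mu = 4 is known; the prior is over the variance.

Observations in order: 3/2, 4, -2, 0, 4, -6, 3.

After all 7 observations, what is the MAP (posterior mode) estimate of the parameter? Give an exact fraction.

obs 1: x=3/2 → posterior Inverse-Gamma(11/2, 139/24)
obs 2: x=4 → posterior Inverse-Gamma(6, 139/24)
obs 3: x=-2 → posterior Inverse-Gamma(13/2, 571/24)
obs 4: x=0 → posterior Inverse-Gamma(7, 763/24)
obs 5: x=4 → posterior Inverse-Gamma(15/2, 763/24)
obs 6: x=-6 → posterior Inverse-Gamma(8, 1963/24)
obs 7: x=3 → posterior Inverse-Gamma(17/2, 1975/24)

1975/228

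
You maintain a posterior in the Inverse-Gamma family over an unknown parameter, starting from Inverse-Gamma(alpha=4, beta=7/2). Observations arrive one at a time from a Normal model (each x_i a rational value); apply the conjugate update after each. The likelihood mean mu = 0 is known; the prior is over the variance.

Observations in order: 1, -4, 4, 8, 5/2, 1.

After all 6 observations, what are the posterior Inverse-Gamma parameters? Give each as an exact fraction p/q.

alpha=7, beta=445/8

obs 1: x=1 → posterior Inverse-Gamma(9/2, 4)
obs 2: x=-4 → posterior Inverse-Gamma(5, 12)
obs 3: x=4 → posterior Inverse-Gamma(11/2, 20)
obs 4: x=8 → posterior Inverse-Gamma(6, 52)
obs 5: x=5/2 → posterior Inverse-Gamma(13/2, 441/8)
obs 6: x=1 → posterior Inverse-Gamma(7, 445/8)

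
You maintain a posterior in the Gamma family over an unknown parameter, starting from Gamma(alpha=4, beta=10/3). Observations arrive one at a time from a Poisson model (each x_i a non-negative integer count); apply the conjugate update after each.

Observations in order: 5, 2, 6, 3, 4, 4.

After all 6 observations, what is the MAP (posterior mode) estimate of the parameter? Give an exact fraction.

81/28

obs 1: x=5 → posterior Gamma(9, 13/3)
obs 2: x=2 → posterior Gamma(11, 16/3)
obs 3: x=6 → posterior Gamma(17, 19/3)
obs 4: x=3 → posterior Gamma(20, 22/3)
obs 5: x=4 → posterior Gamma(24, 25/3)
obs 6: x=4 → posterior Gamma(28, 28/3)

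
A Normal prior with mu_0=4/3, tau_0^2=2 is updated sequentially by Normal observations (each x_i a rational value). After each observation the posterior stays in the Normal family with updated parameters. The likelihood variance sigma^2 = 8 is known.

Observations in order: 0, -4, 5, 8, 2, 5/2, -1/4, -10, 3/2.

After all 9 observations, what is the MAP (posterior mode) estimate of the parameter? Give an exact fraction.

obs 1: x=0 → posterior Normal(16/15, 8/5)
obs 2: x=-4 → posterior Normal(2/9, 4/3)
obs 3: x=5 → posterior Normal(19/21, 8/7)
obs 4: x=8 → posterior Normal(43/24, 1)
obs 5: x=2 → posterior Normal(49/27, 8/9)
obs 6: x=5/2 → posterior Normal(113/60, 4/5)
obs 7: x=-1/4 → posterior Normal(223/132, 8/11)
obs 8: x=-10 → posterior Normal(103/144, 2/3)
obs 9: x=3/2 → posterior Normal(121/156, 8/13)

121/156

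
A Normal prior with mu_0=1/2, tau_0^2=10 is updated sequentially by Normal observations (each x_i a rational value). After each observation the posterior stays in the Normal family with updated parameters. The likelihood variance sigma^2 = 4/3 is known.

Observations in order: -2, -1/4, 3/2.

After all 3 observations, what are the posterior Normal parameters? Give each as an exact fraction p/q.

mu_0=-41/188, tau_0^2=20/47

obs 1: x=-2 → posterior Normal(-29/17, 20/17)
obs 2: x=-1/4 → posterior Normal(-131/128, 5/8)
obs 3: x=3/2 → posterior Normal(-41/188, 20/47)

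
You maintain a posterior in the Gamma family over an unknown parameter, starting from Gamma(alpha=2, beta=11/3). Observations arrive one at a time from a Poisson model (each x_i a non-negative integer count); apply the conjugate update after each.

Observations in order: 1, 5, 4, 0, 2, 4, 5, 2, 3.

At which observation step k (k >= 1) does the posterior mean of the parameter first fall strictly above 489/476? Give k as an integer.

obs 1: x=1 → posterior Gamma(3, 14/3)
obs 2: x=5 → posterior Gamma(8, 17/3)
obs 3: x=4 → posterior Gamma(12, 20/3)
obs 4: x=0 → posterior Gamma(12, 23/3)
obs 5: x=2 → posterior Gamma(14, 26/3)
obs 6: x=4 → posterior Gamma(18, 29/3)
obs 7: x=5 → posterior Gamma(23, 32/3)
obs 8: x=2 → posterior Gamma(25, 35/3)
obs 9: x=3 → posterior Gamma(28, 38/3)

k = 2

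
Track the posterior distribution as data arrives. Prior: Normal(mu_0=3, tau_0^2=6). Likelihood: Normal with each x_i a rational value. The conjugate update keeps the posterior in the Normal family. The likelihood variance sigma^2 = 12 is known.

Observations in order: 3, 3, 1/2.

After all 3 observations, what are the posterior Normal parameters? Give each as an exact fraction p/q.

mu_0=5/2, tau_0^2=12/5

obs 1: x=3 → posterior Normal(3, 4)
obs 2: x=3 → posterior Normal(3, 3)
obs 3: x=1/2 → posterior Normal(5/2, 12/5)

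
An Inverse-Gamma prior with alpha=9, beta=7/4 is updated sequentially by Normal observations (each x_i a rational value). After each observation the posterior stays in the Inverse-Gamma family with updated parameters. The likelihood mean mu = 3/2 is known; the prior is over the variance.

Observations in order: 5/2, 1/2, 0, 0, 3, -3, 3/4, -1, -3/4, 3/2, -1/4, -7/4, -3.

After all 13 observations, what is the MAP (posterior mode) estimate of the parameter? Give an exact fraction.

obs 1: x=5/2 → posterior Inverse-Gamma(19/2, 9/4)
obs 2: x=1/2 → posterior Inverse-Gamma(10, 11/4)
obs 3: x=0 → posterior Inverse-Gamma(21/2, 31/8)
obs 4: x=0 → posterior Inverse-Gamma(11, 5)
obs 5: x=3 → posterior Inverse-Gamma(23/2, 49/8)
obs 6: x=-3 → posterior Inverse-Gamma(12, 65/4)
obs 7: x=3/4 → posterior Inverse-Gamma(25/2, 529/32)
obs 8: x=-1 → posterior Inverse-Gamma(13, 629/32)
obs 9: x=-3/4 → posterior Inverse-Gamma(27/2, 355/16)
obs 10: x=3/2 → posterior Inverse-Gamma(14, 355/16)
obs 11: x=-1/4 → posterior Inverse-Gamma(29/2, 759/32)
obs 12: x=-7/4 → posterior Inverse-Gamma(15, 29)
obs 13: x=-3 → posterior Inverse-Gamma(31/2, 313/8)

313/132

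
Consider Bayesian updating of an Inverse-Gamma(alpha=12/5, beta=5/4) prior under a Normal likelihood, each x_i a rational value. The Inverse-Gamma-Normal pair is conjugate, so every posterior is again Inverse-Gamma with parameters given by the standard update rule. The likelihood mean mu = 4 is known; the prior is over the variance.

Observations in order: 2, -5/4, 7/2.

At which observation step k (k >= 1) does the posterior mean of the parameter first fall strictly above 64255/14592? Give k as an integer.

k = 2

obs 1: x=2 → posterior Inverse-Gamma(29/10, 13/4)
obs 2: x=-5/4 → posterior Inverse-Gamma(17/5, 545/32)
obs 3: x=7/2 → posterior Inverse-Gamma(39/10, 549/32)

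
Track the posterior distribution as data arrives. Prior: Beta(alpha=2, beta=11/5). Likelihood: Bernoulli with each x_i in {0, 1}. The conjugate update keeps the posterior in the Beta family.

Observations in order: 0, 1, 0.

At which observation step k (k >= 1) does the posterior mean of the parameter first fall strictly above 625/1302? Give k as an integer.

k = 2

obs 1: x=0 → posterior Beta(2, 16/5)
obs 2: x=1 → posterior Beta(3, 16/5)
obs 3: x=0 → posterior Beta(3, 21/5)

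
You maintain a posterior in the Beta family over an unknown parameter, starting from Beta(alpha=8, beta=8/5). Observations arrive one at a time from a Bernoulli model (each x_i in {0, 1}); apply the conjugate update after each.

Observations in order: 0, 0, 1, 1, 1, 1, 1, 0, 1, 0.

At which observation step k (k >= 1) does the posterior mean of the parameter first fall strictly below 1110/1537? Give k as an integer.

k = 2

obs 1: x=0 → posterior Beta(8, 13/5)
obs 2: x=0 → posterior Beta(8, 18/5)
obs 3: x=1 → posterior Beta(9, 18/5)
obs 4: x=1 → posterior Beta(10, 18/5)
obs 5: x=1 → posterior Beta(11, 18/5)
obs 6: x=1 → posterior Beta(12, 18/5)
obs 7: x=1 → posterior Beta(13, 18/5)
obs 8: x=0 → posterior Beta(13, 23/5)
obs 9: x=1 → posterior Beta(14, 23/5)
obs 10: x=0 → posterior Beta(14, 28/5)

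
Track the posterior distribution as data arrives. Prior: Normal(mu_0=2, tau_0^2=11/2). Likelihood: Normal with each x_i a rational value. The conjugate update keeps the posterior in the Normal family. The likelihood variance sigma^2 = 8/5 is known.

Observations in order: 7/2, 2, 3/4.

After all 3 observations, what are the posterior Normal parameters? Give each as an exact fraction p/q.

obs 1: x=7/2 → posterior Normal(449/142, 88/71)
obs 2: x=2 → posterior Normal(223/84, 44/63)
obs 3: x=3/4 → posterior Normal(1503/724, 88/181)

mu_0=1503/724, tau_0^2=88/181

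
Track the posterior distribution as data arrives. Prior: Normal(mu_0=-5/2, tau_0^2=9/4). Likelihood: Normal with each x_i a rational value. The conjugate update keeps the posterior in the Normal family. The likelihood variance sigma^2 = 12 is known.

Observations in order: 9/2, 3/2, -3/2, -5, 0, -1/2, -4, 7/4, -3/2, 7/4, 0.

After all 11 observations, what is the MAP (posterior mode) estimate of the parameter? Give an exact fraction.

obs 1: x=9/2 → posterior Normal(-53/38, 36/19)
obs 2: x=3/2 → posterior Normal(-1, 18/11)
obs 3: x=-3/2 → posterior Normal(-53/50, 36/25)
obs 4: x=-5 → posterior Normal(-83/56, 9/7)
obs 5: x=0 → posterior Normal(-83/62, 36/31)
obs 6: x=-1/2 → posterior Normal(-43/34, 18/17)
obs 7: x=-4 → posterior Normal(-55/37, 36/37)
obs 8: x=7/4 → posterior Normal(-199/160, 9/10)
obs 9: x=-3/2 → posterior Normal(-217/172, 36/43)
obs 10: x=7/4 → posterior Normal(-49/46, 18/23)
obs 11: x=0 → posterior Normal(-1, 36/49)

-1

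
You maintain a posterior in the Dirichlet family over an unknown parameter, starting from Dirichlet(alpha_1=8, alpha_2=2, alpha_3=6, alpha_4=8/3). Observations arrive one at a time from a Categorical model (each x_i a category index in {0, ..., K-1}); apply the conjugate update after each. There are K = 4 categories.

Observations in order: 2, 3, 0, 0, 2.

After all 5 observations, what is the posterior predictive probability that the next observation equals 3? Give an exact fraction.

obs 1: x=2 → posterior Dirichlet(8, 2, 7, 8/3)
obs 2: x=3 → posterior Dirichlet(8, 2, 7, 11/3)
obs 3: x=0 → posterior Dirichlet(9, 2, 7, 11/3)
obs 4: x=0 → posterior Dirichlet(10, 2, 7, 11/3)
obs 5: x=2 → posterior Dirichlet(10, 2, 8, 11/3)

11/71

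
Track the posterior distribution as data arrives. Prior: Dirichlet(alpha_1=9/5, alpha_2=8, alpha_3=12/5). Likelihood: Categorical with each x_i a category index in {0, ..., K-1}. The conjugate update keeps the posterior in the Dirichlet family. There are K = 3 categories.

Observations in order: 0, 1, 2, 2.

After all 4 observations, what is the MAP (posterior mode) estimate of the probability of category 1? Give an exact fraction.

obs 1: x=0 → posterior Dirichlet(14/5, 8, 12/5)
obs 2: x=1 → posterior Dirichlet(14/5, 9, 12/5)
obs 3: x=2 → posterior Dirichlet(14/5, 9, 17/5)
obs 4: x=2 → posterior Dirichlet(14/5, 9, 22/5)

20/33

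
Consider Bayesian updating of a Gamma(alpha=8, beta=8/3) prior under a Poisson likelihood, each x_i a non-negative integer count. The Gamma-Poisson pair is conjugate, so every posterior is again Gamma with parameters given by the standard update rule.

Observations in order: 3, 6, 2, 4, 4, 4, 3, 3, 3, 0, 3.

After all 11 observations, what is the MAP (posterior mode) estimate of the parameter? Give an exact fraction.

obs 1: x=3 → posterior Gamma(11, 11/3)
obs 2: x=6 → posterior Gamma(17, 14/3)
obs 3: x=2 → posterior Gamma(19, 17/3)
obs 4: x=4 → posterior Gamma(23, 20/3)
obs 5: x=4 → posterior Gamma(27, 23/3)
obs 6: x=4 → posterior Gamma(31, 26/3)
obs 7: x=3 → posterior Gamma(34, 29/3)
obs 8: x=3 → posterior Gamma(37, 32/3)
obs 9: x=3 → posterior Gamma(40, 35/3)
obs 10: x=0 → posterior Gamma(40, 38/3)
obs 11: x=3 → posterior Gamma(43, 41/3)

126/41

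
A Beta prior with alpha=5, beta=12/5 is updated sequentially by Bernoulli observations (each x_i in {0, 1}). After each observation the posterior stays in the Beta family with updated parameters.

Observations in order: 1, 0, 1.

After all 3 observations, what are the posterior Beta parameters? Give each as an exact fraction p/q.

alpha=7, beta=17/5

obs 1: x=1 → posterior Beta(6, 12/5)
obs 2: x=0 → posterior Beta(6, 17/5)
obs 3: x=1 → posterior Beta(7, 17/5)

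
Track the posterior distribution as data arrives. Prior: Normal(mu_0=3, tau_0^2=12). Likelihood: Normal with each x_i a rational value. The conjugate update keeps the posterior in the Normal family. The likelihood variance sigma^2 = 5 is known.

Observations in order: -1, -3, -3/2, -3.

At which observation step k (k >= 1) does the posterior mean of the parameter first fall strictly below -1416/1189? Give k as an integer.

obs 1: x=-1 → posterior Normal(3/17, 60/17)
obs 2: x=-3 → posterior Normal(-33/29, 60/29)
obs 3: x=-3/2 → posterior Normal(-51/41, 60/41)
obs 4: x=-3 → posterior Normal(-87/53, 60/53)

k = 3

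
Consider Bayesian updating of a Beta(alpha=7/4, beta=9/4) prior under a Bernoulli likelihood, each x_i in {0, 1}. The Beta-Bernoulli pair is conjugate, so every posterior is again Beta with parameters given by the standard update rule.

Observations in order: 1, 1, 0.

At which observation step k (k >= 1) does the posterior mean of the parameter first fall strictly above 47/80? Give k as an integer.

obs 1: x=1 → posterior Beta(11/4, 9/4)
obs 2: x=1 → posterior Beta(15/4, 9/4)
obs 3: x=0 → posterior Beta(15/4, 13/4)

k = 2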